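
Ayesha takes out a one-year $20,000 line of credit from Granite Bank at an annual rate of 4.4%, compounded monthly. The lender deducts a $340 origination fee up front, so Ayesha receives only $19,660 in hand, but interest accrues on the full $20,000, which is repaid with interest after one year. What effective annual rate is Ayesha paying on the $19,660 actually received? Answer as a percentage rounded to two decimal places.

6.30%

Amount owed after one year: 20,000 × (1 + 0.044/12)^12 = 20,000 × 1.044898 = $20,897.97.
Effective rate on net proceeds: 20,897.97 / 19,660 − 1 = 0.062969 = 6.30%.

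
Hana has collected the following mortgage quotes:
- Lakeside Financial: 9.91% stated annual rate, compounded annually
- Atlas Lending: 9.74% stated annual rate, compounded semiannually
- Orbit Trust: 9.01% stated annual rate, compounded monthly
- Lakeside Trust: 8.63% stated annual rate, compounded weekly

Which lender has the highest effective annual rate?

Atlas Lending

Lakeside Financial: compounded annually, EAR = 9.910%
Atlas Lending: (1 + 0.0974/2)^2 − 1 = 9.977%
Orbit Trust: (1 + 0.0901/12)^12 − 1 = 9.392%
Lakeside Trust: (1 + 0.0863/52)^52 − 1 = 9.006%
The highest effective annual rate is Atlas Lending at 9.977%.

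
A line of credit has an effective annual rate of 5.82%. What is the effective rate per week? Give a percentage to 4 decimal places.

The per-week rate i satisfies (1 + i)^52 = 1 + 0.0582.
i = 1.0582^(1/52) − 1 = 0.0010885 = 0.1088%.

0.1088%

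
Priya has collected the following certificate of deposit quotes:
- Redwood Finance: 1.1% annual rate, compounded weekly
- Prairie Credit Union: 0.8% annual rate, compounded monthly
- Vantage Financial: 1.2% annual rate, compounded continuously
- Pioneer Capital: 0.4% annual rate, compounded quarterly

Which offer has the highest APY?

Redwood Finance: (1 + 0.011/52)^52 − 1 = 1.106%
Prairie Credit Union: (1 + 0.008/12)^12 − 1 = 0.803%
Vantage Financial: e^0.012 − 1 = 1.207%
Pioneer Capital: (1 + 0.004/4)^4 − 1 = 0.401%
The highest effective annual rate is Vantage Financial at 1.207%.

Vantage Financial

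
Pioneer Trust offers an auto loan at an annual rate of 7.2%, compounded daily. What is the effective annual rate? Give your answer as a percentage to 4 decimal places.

7.4648%

EAR = (1 + 0.072/365)^365 − 1.
= (1 + 0.000197)^365 − 1 = 1.074648 − 1 = 7.4648%.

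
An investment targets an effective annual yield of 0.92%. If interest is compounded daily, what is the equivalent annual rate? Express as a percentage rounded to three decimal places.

0.916%

(1 + r/365)^365 − 1 = 0.0092, so 1 + r/365 = 1.0092^(1/365).
r/365 = 0.000025, so r = 0.009158 = 0.916%.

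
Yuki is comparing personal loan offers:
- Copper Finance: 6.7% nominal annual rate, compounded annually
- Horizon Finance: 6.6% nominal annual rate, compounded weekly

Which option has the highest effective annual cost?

Copper Finance: compounded annually, EAR = 6.700%
Horizon Finance: (1 + 0.066/52)^52 − 1 = 6.818%
The highest effective annual rate is Horizon Finance at 6.818%.

Horizon Finance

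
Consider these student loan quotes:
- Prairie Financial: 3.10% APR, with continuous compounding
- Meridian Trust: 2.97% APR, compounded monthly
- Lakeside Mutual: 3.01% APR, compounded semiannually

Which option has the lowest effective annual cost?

Prairie Financial: e^0.0310 − 1 = 3.149%
Meridian Trust: (1 + 0.0297/12)^12 − 1 = 3.011%
Lakeside Mutual: (1 + 0.0301/2)^2 − 1 = 3.033%
The lowest effective annual rate is Meridian Trust at 3.011%.

Meridian Trust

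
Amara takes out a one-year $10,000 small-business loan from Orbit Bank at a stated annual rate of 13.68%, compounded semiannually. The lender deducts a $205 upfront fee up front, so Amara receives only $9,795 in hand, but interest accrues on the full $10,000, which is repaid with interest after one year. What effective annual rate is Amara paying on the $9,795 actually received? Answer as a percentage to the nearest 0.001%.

Amount owed after one year: 10,000 × (1 + 0.1368/2)^2 = 10,000 × 1.141479 = $11,414.79.
Effective rate on net proceeds: 11,414.79 / 9,795 − 1 = 0.165369 = 16.537%.

16.537%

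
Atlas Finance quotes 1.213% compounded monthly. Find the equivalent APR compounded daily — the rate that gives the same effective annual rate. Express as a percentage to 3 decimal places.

1.212%

EAR = (1 + 0.01213/12)^12 − 1 = 0.012198.
Solve (1 + r/365)^365 = 1.012198: r/365 = 1.012198^(1/365) − 1 = 0.000033, so r = 0.012124 = 1.212%.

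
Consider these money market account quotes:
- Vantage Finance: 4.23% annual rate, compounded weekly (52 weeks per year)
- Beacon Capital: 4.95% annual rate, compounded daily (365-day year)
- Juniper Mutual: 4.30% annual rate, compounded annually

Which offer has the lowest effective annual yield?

Juniper Mutual

Vantage Finance: (1 + 0.0423/52)^52 − 1 = 4.319%
Beacon Capital: (1 + 0.0495/365)^365 − 1 = 5.074%
Juniper Mutual: compounded annually, EAR = 4.300%
The lowest effective annual rate is Juniper Mutual at 4.300%.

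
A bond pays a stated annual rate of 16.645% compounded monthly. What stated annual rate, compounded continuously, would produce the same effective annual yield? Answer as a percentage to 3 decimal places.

16.531%

EAR = (1 + 0.16645/12)^12 − 1 = 0.179754.
Equivalent continuous rate: r = ln(1 + 0.179754) = 0.165306 = 16.531%.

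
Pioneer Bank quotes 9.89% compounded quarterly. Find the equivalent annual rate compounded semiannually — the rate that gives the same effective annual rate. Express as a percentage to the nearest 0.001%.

10.012%

EAR = (1 + 0.0989/4)^4 − 1 = 0.102629.
Solve (1 + r/2)^2 = 1.102629: r/2 = 1.102629^(1/2) − 1 = 0.050061, so r = 0.100123 = 10.012%.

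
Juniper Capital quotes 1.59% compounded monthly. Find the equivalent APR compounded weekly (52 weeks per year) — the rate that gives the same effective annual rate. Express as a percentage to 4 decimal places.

EAR = (1 + 0.0159/12)^12 − 1 = 0.016016.
Solve (1 + r/52)^52 = 1.016016: r/52 = 1.016016^(1/52) − 1 = 0.000306, so r = 0.015892 = 1.5892%.

1.5892%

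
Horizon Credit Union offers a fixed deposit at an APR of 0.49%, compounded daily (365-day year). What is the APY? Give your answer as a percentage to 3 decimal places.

EAR = (1 + 0.0049/365)^365 − 1.
= 1.004912 − 1 = 0.491%.

0.491%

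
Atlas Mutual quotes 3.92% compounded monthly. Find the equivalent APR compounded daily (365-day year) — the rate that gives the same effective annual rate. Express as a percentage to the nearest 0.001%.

3.914%

EAR = (1 + 0.0392/12)^12 − 1 = 0.039912.
Solve (1 + r/365)^365 = 1.039912: r/365 = 1.039912^(1/365) − 1 = 0.000107, so r = 0.039138 = 3.914%.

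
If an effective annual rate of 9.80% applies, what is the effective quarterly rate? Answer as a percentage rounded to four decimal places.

2.3648%

The per-quarter rate i satisfies (1 + i)^4 = 1 + 0.0980.
i = 1.0980^(1/4) − 1 = 0.0236479 = 2.3648%.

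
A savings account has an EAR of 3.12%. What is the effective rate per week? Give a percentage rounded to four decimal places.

0.0591%

The per-week rate i satisfies (1 + i)^52 = 1 + 0.0312.
i = 1.0312^(1/52) − 1 = 0.0005910 = 0.0591%.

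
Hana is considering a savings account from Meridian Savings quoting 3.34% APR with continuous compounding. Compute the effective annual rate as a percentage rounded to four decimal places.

3.3964%

With continuous compounding, EAR = e^0.0334 − 1.
e^0.0334 = 1.033964, so EAR = 0.033964 = 3.3964%.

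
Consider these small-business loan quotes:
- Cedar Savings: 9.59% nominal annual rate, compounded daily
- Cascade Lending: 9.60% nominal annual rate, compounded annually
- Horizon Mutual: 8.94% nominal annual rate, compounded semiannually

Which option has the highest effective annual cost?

Cedar Savings

Cedar Savings: (1 + 0.0959/365)^365 − 1 = 10.064%
Cascade Lending: compounded annually, EAR = 9.600%
Horizon Mutual: (1 + 0.0894/2)^2 − 1 = 9.140%
The highest effective annual rate is Cedar Savings at 10.064%.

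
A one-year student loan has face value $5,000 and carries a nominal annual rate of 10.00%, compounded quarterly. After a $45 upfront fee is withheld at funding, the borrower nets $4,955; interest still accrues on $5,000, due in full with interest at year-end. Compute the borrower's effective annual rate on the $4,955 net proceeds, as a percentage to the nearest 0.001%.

Amount owed after one year: 5,000 × (1 + 0.1000/4)^4 = 5,000 × 1.103813 = $5,519.06.
Effective rate on net proceeds: 5,519.06 / 4,955 − 1 = 0.113837 = 11.384%.

11.384%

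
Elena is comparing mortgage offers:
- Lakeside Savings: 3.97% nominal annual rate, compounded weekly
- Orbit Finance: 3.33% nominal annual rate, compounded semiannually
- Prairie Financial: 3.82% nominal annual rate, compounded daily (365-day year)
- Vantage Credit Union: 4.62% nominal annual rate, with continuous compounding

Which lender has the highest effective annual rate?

Lakeside Savings: (1 + 0.0397/52)^52 − 1 = 4.048%
Orbit Finance: (1 + 0.0333/2)^2 − 1 = 3.358%
Prairie Financial: (1 + 0.0382/365)^365 − 1 = 3.894%
Vantage Credit Union: e^0.0462 − 1 = 4.728%
The highest effective annual rate is Vantage Credit Union at 4.728%.

Vantage Credit Union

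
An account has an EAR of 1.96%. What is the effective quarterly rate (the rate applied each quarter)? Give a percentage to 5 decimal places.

The per-quarter rate i satisfies (1 + i)^4 = 1 + 0.0196.
i = 1.0196^(1/4) − 1 = 0.0048644 = 0.48644%.

0.48644%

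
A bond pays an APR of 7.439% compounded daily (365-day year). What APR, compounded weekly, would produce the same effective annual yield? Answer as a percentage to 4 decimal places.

EAR = (1 + 0.07439/365)^365 − 1 = 0.077219.
Solve (1 + r/52)^52 = 1.077219: r/52 = 1.077219^(1/52) − 1 = 0.001431, so r = 0.074436 = 7.4436%.

7.4436%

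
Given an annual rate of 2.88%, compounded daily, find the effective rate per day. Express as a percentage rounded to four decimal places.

With a nominal annual rate compounded daily, the periodic rate is the nominal rate divided by 365.
i = 0.0288 / 365 = 0.0000789 = 0.0079%.

0.0079%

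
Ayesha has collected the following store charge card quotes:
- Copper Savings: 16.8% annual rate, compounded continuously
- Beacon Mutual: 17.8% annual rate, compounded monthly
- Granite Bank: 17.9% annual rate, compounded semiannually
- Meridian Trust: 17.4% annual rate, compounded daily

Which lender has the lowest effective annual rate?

Copper Savings

Copper Savings: e^0.168 − 1 = 18.294%
Beacon Mutual: (1 + 0.178/12)^12 − 1 = 19.326%
Granite Bank: (1 + 0.179/2)^2 − 1 = 18.701%
Meridian Trust: (1 + 0.174/365)^365 − 1 = 19.001%
The lowest effective annual rate is Copper Savings at 18.294%.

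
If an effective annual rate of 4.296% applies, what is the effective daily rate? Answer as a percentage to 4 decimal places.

0.0115%

The per-day rate i satisfies (1 + i)^365 = 1 + 0.04296.
i = 1.04296^(1/365) − 1 = 0.0001152 = 0.0115%.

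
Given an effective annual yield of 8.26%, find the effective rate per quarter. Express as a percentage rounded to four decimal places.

2.0040%

The per-quarter rate i satisfies (1 + i)^4 = 1 + 0.0826.
i = 1.0826^(1/4) − 1 = 0.0200395 = 2.0040%.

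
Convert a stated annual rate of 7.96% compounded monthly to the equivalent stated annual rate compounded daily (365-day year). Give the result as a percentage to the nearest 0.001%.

7.935%

EAR = (1 + 0.0796/12)^12 − 1 = 0.082569.
Solve (1 + r/365)^365 = 1.082569: r/365 = 1.082569^(1/365) − 1 = 0.000217, so r = 0.079346 = 7.935%.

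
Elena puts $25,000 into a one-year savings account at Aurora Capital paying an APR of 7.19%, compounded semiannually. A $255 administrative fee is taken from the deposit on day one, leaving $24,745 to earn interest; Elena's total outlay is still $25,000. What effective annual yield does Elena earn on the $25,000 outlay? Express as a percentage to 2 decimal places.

6.22%

Value after one year: 24,745 × (1 + 0.0719/2)^2 = 24,745 × 1.073192 = $26,556.15.
Effective yield on the $25,000 outlay: 26,556.15 / 25,000 − 1 = 0.062246 = 6.22%.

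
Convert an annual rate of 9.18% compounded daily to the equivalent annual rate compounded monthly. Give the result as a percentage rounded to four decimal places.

9.2140%

EAR = (1 + 0.0918/365)^365 − 1 = 0.096133.
Solve (1 + r/12)^12 = 1.096133: r/12 = 1.096133^(1/12) − 1 = 0.007678, so r = 0.092140 = 9.2140%.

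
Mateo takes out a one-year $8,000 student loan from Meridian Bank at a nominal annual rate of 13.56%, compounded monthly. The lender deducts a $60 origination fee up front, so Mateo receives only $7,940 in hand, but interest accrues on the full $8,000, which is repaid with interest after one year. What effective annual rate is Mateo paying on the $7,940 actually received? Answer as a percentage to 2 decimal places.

15.30%

Amount owed after one year: 8,000 × (1 + 0.1356/12)^12 = 8,000 × 1.144353 = $9,154.83.
Effective rate on net proceeds: 9,154.83 / 7,940 − 1 = 0.153001 = 15.30%.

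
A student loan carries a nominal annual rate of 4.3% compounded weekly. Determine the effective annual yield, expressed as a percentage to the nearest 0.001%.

EAR = (1 + 0.043/52)^52 − 1.
= (1 + 0.000827)^52 − 1 = 1.043919 − 1 = 4.392%.

4.392%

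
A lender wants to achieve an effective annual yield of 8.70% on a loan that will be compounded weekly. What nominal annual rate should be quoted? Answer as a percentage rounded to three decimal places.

8.349%

(1 + r/52)^52 − 1 = 0.0870, so 1 + r/52 = 1.0870^(1/52).
r/52 = 0.001606, so r = 0.083489 = 8.349%.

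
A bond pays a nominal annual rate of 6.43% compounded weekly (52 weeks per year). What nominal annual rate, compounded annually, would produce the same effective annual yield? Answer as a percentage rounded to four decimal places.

EAR = (1 + 0.0643/52)^52 − 1 = 0.066370.
Compounded annually, the equivalent nominal rate is the EAR itself: 6.6370%.

6.6370%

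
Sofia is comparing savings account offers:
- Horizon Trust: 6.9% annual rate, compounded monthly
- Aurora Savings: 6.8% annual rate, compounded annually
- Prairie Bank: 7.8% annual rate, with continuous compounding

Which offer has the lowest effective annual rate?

Horizon Trust: (1 + 0.069/12)^12 − 1 = 7.122%
Aurora Savings: compounded annually, EAR = 6.800%
Prairie Bank: e^0.078 − 1 = 8.112%
The lowest effective annual rate is Aurora Savings at 6.800%.

Aurora Savings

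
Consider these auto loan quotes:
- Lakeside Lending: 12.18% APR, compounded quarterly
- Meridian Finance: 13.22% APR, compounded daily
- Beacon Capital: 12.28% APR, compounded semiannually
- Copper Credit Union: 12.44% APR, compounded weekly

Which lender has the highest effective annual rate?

Lakeside Lending: (1 + 0.1218/4)^4 − 1 = 12.748%
Meridian Finance: (1 + 0.1322/365)^365 − 1 = 14.131%
Beacon Capital: (1 + 0.1228/2)^2 − 1 = 12.657%
Copper Credit Union: (1 + 0.1244/52)^52 − 1 = 13.230%
The highest effective annual rate is Meridian Finance at 14.131%.

Meridian Finance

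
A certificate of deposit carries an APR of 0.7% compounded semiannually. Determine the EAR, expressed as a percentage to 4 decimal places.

EAR = (1 + 0.007/2)^2 − 1.
= 1.007012 − 1 = 0.7012%.

0.7012%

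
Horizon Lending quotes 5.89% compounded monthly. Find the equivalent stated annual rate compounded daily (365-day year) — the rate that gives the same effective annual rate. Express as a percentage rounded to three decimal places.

5.876%

EAR = (1 + 0.0589/12)^12 − 1 = 0.060516.
Solve (1 + r/365)^365 = 1.060516: r/365 = 1.060516^(1/365) − 1 = 0.000161, so r = 0.058761 = 5.876%.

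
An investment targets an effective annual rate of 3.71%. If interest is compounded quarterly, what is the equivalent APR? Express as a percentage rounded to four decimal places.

3.6595%

(1 + r/4)^4 − 1 = 0.0371, so 1 + r/4 = 1.0371^(1/4).
r/4 = 0.009149, so r = 0.036595 = 3.6595%.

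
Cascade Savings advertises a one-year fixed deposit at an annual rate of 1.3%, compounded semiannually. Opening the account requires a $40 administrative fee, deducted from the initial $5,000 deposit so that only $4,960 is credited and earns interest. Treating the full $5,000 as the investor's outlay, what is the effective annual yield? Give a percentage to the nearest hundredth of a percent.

Value after one year: 4,960 × (1 + 0.013/2)^2 = 4,960 × 1.013042 = $5,024.69.
Effective yield on the $5,000 outlay: 5,024.69 / 5,000 − 1 = 0.004938 = 0.49%.

0.49%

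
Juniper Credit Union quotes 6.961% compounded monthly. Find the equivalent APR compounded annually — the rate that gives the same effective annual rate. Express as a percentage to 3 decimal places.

EAR = (1 + 0.06961/12)^12 − 1 = 0.071874.
Compounded annually, the equivalent nominal rate is the EAR itself: 7.187%.

7.187%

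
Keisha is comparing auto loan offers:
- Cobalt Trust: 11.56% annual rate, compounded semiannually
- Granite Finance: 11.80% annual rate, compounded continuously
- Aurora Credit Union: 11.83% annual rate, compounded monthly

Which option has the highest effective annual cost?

Granite Finance

Cobalt Trust: (1 + 0.1156/2)^2 − 1 = 11.894%
Granite Finance: e^0.1180 − 1 = 12.524%
Aurora Credit Union: (1 + 0.1183/12)^12 − 1 = 12.493%
The highest effective annual rate is Granite Finance at 12.524%.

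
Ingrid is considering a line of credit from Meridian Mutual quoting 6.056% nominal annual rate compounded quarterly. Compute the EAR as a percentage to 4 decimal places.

6.1949%

EAR = (1 + 0.06056/4)^4 − 1.
= 1.061949 − 1 = 6.1949%.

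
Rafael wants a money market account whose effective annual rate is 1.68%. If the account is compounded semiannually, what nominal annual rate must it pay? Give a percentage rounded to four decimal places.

1.6730%

(1 + r/2)^2 − 1 = 0.0168, so 1 + r/2 = 1.0168^(1/2).
r/2 = 0.008365, so r = 0.016730 = 1.6730%.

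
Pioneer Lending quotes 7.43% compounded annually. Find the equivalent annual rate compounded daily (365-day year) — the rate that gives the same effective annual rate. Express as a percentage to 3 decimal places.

7.168%

Compounded annually, EAR = nominal = 0.074300.
Solve (1 + r/365)^365 = 1.074300: r/365 = 1.074300^(1/365) − 1 = 0.000196, so r = 0.071676 = 7.168%.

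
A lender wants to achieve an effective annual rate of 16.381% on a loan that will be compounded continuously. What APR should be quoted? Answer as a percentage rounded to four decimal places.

15.1699%

Continuous: nominal r satisfies e^r − 1 = 0.16381.
r = ln(1 + 0.16381) = ln(1.16381) = 0.151699 = 15.1699%.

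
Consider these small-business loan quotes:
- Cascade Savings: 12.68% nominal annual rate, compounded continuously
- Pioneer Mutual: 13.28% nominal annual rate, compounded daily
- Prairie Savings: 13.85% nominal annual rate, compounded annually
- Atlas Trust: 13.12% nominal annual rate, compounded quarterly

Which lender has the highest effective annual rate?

Pioneer Mutual

Cascade Savings: e^0.1268 − 1 = 13.519%
Pioneer Mutual: (1 + 0.1328/365)^365 − 1 = 14.199%
Prairie Savings: compounded annually, EAR = 13.850%
Atlas Trust: (1 + 0.1312/4)^4 − 1 = 13.780%
The highest effective annual rate is Pioneer Mutual at 14.199%.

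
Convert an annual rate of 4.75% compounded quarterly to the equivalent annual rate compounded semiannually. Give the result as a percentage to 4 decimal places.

4.7782%

EAR = (1 + 0.0475/4)^4 − 1 = 0.048353.
Solve (1 + r/2)^2 = 1.048353: r/2 = 1.048353^(1/2) − 1 = 0.023891, so r = 0.047782 = 4.7782%.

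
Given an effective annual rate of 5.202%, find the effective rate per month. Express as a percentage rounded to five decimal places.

0.42350%

The per-month rate i satisfies (1 + i)^12 = 1 + 0.05202.
i = 1.05202^(1/12) − 1 = 0.0042350 = 0.42350%.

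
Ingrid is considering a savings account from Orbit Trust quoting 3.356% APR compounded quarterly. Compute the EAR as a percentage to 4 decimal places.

3.3985%

EAR = (1 + 0.03356/4)^4 − 1.
= 1.033985 − 1 = 3.3985%.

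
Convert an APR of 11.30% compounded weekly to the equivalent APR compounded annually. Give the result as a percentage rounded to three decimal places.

EAR = (1 + 0.1130/52)^52 − 1 = 0.119495.
Compounded annually, the equivalent nominal rate is the EAR itself: 11.949%.

11.949%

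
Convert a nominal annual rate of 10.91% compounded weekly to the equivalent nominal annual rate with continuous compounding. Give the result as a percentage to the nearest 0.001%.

EAR = (1 + 0.1091/52)^52 − 1 = 0.115146.
Equivalent continuous rate: r = ln(1 + 0.115146) = 0.108986 = 10.899%.

10.899%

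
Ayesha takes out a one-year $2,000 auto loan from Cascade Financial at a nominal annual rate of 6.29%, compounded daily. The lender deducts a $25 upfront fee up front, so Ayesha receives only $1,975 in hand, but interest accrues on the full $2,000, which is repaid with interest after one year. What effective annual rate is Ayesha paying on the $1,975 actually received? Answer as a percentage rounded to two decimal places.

Amount owed after one year: 2,000 × (1 + 0.0629/365)^365 = 2,000 × 1.064915 = $2,129.83.
Effective rate on net proceeds: 2,129.83 / 1,975 − 1 = 0.078395 = 7.84%.

7.84%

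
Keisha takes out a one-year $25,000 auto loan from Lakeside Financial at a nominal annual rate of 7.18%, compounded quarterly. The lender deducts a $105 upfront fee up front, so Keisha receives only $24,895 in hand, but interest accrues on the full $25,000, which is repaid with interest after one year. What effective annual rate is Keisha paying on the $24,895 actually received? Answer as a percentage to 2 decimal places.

Amount owed after one year: 25,000 × (1 + 0.0718/4)^4 = 25,000 × 1.073756 = $26,843.91.
Effective rate on net proceeds: 26,843.91 / 24,895 − 1 = 0.078285 = 7.83%.

7.83%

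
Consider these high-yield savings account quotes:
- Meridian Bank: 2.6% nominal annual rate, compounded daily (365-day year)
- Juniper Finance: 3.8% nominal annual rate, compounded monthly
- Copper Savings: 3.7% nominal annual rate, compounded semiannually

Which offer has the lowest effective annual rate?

Meridian Bank: (1 + 0.026/365)^365 − 1 = 2.634%
Juniper Finance: (1 + 0.038/12)^12 − 1 = 3.867%
Copper Savings: (1 + 0.037/2)^2 − 1 = 3.734%
The lowest effective annual rate is Meridian Bank at 2.634%.

Meridian Bank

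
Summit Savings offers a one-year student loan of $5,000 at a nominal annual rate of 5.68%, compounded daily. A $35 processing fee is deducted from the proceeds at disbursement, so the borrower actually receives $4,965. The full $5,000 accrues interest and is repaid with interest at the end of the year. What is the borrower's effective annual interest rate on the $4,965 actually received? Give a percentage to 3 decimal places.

6.590%

Amount owed after one year: 5,000 × (1 + 0.0568/365)^365 = 5,000 × 1.058439 = $5,292.20.
Effective rate on net proceeds: 5,292.20 / 4,965 − 1 = 0.065901 = 6.590%.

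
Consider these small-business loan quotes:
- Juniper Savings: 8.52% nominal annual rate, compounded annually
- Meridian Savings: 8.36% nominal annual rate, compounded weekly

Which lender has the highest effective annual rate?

Juniper Savings: compounded annually, EAR = 8.520%
Meridian Savings: (1 + 0.0836/52)^52 − 1 = 8.712%
The highest effective annual rate is Meridian Savings at 8.712%.

Meridian Savings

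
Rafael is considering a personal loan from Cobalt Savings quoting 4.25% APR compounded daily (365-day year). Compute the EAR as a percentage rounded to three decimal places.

4.341%

EAR = (1 + 0.0425/365)^365 − 1.
= 1.043413 − 1 = 4.341%.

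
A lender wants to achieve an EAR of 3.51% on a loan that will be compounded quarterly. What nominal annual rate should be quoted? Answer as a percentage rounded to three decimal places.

3.465%

(1 + r/4)^4 − 1 = 0.0351, so 1 + r/4 = 1.0351^(1/4).
r/4 = 0.008662, so r = 0.034647 = 3.465%.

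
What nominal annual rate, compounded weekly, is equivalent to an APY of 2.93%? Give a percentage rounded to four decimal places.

(1 + r/52)^52 − 1 = 0.0293, so 1 + r/52 = 1.0293^(1/52).
r/52 = 0.000556, so r = 0.028887 = 2.8887%.

2.8887%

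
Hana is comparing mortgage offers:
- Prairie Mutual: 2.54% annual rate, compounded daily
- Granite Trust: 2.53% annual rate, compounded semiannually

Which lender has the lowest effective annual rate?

Granite Trust

Prairie Mutual: (1 + 0.0254/365)^365 − 1 = 2.572%
Granite Trust: (1 + 0.0253/2)^2 − 1 = 2.546%
The lowest effective annual rate is Granite Trust at 2.546%.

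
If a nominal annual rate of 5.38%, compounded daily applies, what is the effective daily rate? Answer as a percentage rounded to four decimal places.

With a nominal annual rate compounded daily, the periodic rate is the nominal rate divided by 365.
i = 0.0538 / 365 = 0.0001474 = 0.0147%.

0.0147%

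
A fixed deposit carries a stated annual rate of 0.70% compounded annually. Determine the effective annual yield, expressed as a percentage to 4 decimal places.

Annual compounding means the effective rate equals the nominal rate: 0.7000%.

0.7000%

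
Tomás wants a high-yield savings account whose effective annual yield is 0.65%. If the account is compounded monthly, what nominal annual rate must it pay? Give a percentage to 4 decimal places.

0.6481%

(1 + r/12)^12 − 1 = 0.0065, so 1 + r/12 = 1.0065^(1/12).
r/12 = 0.000540, so r = 0.006481 = 0.6481%.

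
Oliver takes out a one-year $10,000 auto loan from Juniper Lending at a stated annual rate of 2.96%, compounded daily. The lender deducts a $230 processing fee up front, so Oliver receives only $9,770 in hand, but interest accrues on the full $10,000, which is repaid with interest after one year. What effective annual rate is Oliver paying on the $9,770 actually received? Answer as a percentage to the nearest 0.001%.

5.429%

Amount owed after one year: 10,000 × (1 + 0.0296/365)^365 = 10,000 × 1.030041 = $10,300.41.
Effective rate on net proceeds: 10,300.41 / 9,770 − 1 = 0.054290 = 5.429%.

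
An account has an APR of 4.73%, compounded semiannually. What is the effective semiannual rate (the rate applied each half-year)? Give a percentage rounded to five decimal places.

With a nominal annual rate compounded semiannually, the periodic rate is the nominal rate divided by 2.
i = 0.0473 / 2 = 0.0236500 = 2.36500%.

2.36500%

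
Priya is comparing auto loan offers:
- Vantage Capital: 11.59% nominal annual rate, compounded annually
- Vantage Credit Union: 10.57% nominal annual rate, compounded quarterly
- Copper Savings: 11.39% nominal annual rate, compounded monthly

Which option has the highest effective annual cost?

Copper Savings

Vantage Capital: compounded annually, EAR = 11.590%
Vantage Credit Union: (1 + 0.1057/4)^4 − 1 = 10.996%
Copper Savings: (1 + 0.1139/12)^12 − 1 = 12.004%
The highest effective annual rate is Copper Savings at 12.004%.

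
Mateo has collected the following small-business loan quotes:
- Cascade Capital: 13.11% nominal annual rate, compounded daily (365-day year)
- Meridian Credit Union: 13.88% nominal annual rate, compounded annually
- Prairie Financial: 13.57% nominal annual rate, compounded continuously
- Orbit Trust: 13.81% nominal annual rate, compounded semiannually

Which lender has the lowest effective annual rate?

Meridian Credit Union

Cascade Capital: (1 + 0.1311/365)^365 − 1 = 14.005%
Meridian Credit Union: compounded annually, EAR = 13.880%
Prairie Financial: e^0.1357 − 1 = 14.534%
Orbit Trust: (1 + 0.1381/2)^2 − 1 = 14.287%
The lowest effective annual rate is Meridian Credit Union at 13.880%.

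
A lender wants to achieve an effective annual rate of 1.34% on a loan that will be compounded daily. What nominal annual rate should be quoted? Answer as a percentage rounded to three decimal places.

(1 + r/365)^365 − 1 = 0.0134, so 1 + r/365 = 1.0134^(1/365).
r/365 = 0.000036, so r = 0.013311 = 1.331%.

1.331%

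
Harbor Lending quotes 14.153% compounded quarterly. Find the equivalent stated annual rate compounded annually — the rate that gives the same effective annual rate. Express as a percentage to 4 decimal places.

EAR = (1 + 0.14153/4)^4 − 1 = 0.149220.
Compounded annually, the equivalent nominal rate is the EAR itself: 14.9220%.

14.9220%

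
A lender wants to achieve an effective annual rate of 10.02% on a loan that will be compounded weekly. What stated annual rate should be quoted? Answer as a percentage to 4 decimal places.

(1 + r/52)^52 − 1 = 0.1002, so 1 + r/52 = 1.1002^(1/52).
r/52 = 0.001838, so r = 0.095580 = 9.5580%.

9.5580%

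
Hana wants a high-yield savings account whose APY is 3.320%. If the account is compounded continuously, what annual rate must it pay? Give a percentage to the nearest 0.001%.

3.266%

Continuous: nominal r satisfies e^r − 1 = 0.03320.
r = ln(1 + 0.03320) = ln(1.03320) = 0.032661 = 3.266%.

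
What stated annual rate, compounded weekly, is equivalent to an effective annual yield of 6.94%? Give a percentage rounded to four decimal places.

6.7141%

(1 + r/52)^52 − 1 = 0.0694, so 1 + r/52 = 1.0694^(1/52).
r/52 = 0.001291, so r = 0.067141 = 6.7141%.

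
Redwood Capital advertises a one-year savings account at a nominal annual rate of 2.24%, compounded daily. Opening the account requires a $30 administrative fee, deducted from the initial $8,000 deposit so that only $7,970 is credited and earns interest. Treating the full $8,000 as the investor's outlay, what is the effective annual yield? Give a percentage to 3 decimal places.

Value after one year: 7,970 × (1 + 0.0224/365)^365 = 7,970 × 1.022652 = $8,150.54.
Effective yield on the $8,000 outlay: 8,150.54 / 8,000 − 1 = 0.018817 = 1.882%.

1.882%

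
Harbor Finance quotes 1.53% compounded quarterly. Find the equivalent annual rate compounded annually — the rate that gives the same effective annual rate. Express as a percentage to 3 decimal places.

EAR = (1 + 0.0153/4)^4 − 1 = 0.015388.
Compounded annually, the equivalent nominal rate is the EAR itself: 1.539%.

1.539%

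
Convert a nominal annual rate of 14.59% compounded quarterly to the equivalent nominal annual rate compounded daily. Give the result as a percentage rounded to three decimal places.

EAR = (1 + 0.1459/4)^4 − 1 = 0.154078.
Solve (1 + r/365)^365 = 1.154078: r/365 = 1.154078^(1/365) − 1 = 0.000393, so r = 0.143330 = 14.333%.

14.333%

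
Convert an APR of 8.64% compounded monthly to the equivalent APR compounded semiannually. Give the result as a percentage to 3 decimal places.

8.797%

EAR = (1 + 0.0864/12)^12 − 1 = 0.089905.
Solve (1 + r/2)^2 = 1.089905: r/2 = 1.089905^(1/2) − 1 = 0.043985, so r = 0.087970 = 8.797%.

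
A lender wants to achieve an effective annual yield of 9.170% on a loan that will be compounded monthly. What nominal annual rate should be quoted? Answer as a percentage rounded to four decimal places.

(1 + r/12)^12 − 1 = 0.09170, so 1 + r/12 = 1.09170^(1/12).
r/12 = 0.007338, so r = 0.088058 = 8.8058%.

8.8058%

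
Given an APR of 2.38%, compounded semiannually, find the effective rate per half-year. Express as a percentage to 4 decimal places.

With a nominal annual rate compounded semiannually, the periodic rate is the nominal rate divided by 2.
i = 0.0238 / 2 = 0.0119000 = 1.1900%.

1.1900%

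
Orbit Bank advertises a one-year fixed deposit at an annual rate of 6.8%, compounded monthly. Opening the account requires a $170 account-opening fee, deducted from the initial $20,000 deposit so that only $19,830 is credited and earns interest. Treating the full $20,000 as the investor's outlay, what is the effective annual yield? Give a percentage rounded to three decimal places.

6.106%

Value after one year: 19,830 × (1 + 0.068/12)^12 = 19,830 × 1.070160 = $21,221.27.
Effective yield on the $20,000 outlay: 21,221.27 / 20,000 − 1 = 0.061064 = 6.106%.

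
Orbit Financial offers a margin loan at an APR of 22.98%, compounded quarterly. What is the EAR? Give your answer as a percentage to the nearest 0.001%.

25.037%

EAR = (1 + 0.2298/4)^4 − 1.
= 1.250372 − 1 = 25.037%.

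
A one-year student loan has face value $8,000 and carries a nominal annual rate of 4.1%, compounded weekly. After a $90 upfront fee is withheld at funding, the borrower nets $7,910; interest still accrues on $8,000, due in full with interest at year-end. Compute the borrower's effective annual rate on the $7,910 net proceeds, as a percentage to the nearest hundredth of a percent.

5.37%

Amount owed after one year: 8,000 × (1 + 0.041/52)^52 = 8,000 × 1.041835 = $8,334.68.
Effective rate on net proceeds: 8,334.68 / 7,910 − 1 = 0.053689 = 5.37%.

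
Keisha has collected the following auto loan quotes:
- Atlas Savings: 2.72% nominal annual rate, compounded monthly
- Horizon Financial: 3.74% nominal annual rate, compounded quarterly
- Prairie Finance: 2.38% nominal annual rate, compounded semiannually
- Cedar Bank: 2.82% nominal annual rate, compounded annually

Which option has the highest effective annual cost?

Horizon Financial

Atlas Savings: (1 + 0.0272/12)^12 − 1 = 2.754%
Horizon Financial: (1 + 0.0374/4)^4 − 1 = 3.793%
Prairie Finance: (1 + 0.0238/2)^2 − 1 = 2.394%
Cedar Bank: compounded annually, EAR = 2.820%
The highest effective annual rate is Horizon Financial at 3.793%.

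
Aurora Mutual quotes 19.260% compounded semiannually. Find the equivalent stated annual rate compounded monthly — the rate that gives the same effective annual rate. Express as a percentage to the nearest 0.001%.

EAR = (1 + 0.19260/2)^2 − 1 = 0.201874.
Solve (1 + r/12)^12 = 1.201874: r/12 = 1.201874^(1/12) − 1 = 0.015441, so r = 0.185298 = 18.530%.

18.530%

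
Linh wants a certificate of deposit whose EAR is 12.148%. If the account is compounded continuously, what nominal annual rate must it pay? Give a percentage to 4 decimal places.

11.4649%

Continuous: nominal r satisfies e^r − 1 = 0.12148.
r = ln(1 + 0.12148) = ln(1.12148) = 0.114649 = 11.4649%.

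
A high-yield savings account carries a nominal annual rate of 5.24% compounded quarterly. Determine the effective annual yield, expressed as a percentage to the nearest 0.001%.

EAR = (1 + 0.0524/4)^4 − 1.
= (1 + 0.013100)^4 − 1 = 1.053439 − 1 = 5.344%.

5.344%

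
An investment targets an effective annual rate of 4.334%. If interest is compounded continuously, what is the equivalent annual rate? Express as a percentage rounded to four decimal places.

Continuous: nominal r satisfies e^r − 1 = 0.04334.
r = ln(1 + 0.04334) = ln(1.04334) = 0.042427 = 4.2427%.

4.2427%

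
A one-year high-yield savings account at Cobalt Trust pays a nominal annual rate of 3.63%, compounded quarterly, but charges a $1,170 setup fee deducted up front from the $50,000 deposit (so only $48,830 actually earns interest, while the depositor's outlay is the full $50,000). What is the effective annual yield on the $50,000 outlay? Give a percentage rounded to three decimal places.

1.254%

Value after one year: 48,830 × (1 + 0.0363/4)^4 = 48,830 × 1.036797 = $50,626.80.
Effective yield on the $50,000 outlay: 50,626.80 / 50,000 − 1 = 0.012536 = 1.254%.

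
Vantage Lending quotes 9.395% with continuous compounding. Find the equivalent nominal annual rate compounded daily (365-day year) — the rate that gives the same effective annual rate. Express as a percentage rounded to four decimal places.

EAR under continuous compounding: e^0.09395 − 1 = 0.098505.
Solve (1 + r/365)^365 = 1.098505: r/365 = 1.098505^(1/365) − 1 = 0.000257, so r = 0.093962 = 9.3962%.

9.3962%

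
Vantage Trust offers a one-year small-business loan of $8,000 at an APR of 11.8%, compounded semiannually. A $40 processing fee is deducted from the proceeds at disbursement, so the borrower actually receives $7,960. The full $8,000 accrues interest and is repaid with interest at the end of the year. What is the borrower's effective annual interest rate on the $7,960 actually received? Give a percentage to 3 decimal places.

Amount owed after one year: 8,000 × (1 + 0.118/2)^2 = 8,000 × 1.121481 = $8,971.85.
Effective rate on net proceeds: 8,971.85 / 7,960 − 1 = 0.127117 = 12.712%.

12.712%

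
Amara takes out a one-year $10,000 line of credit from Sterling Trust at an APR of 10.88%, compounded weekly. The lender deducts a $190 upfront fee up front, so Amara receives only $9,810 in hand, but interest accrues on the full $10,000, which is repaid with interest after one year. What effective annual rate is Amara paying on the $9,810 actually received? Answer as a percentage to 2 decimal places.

Amount owed after one year: 10,000 × (1 + 0.1088/52)^52 = 10,000 × 1.114813 = $11,148.13.
Effective rate on net proceeds: 11,148.13 / 9,810 − 1 = 0.136404 = 13.64%.

13.64%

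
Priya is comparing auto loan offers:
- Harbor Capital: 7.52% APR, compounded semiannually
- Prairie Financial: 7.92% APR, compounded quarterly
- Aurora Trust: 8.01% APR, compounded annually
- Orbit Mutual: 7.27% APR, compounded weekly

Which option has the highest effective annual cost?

Harbor Capital: (1 + 0.0752/2)^2 − 1 = 7.661%
Prairie Financial: (1 + 0.0792/4)^4 − 1 = 8.158%
Aurora Trust: compounded annually, EAR = 8.010%
Orbit Mutual: (1 + 0.0727/52)^52 − 1 = 7.535%
The highest effective annual rate is Prairie Financial at 8.158%.

Prairie Financial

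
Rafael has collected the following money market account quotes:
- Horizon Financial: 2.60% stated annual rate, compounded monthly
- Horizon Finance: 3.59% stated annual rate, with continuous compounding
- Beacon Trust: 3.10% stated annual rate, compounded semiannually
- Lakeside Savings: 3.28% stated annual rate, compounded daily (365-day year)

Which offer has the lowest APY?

Horizon Financial

Horizon Financial: (1 + 0.0260/12)^12 − 1 = 2.631%
Horizon Finance: e^0.0359 − 1 = 3.655%
Beacon Trust: (1 + 0.0310/2)^2 − 1 = 3.124%
Lakeside Savings: (1 + 0.0328/365)^365 − 1 = 3.334%
The lowest effective annual rate is Horizon Financial at 2.631%.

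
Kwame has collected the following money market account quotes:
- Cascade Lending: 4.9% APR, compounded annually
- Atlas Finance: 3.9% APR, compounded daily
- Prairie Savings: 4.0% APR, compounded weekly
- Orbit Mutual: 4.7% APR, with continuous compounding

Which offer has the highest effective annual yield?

Cascade Lending

Cascade Lending: compounded annually, EAR = 4.900%
Atlas Finance: (1 + 0.039/365)^365 − 1 = 3.977%
Prairie Savings: (1 + 0.040/52)^52 − 1 = 4.079%
Orbit Mutual: e^0.047 − 1 = 4.812%
The highest effective annual rate is Cascade Lending at 4.900%.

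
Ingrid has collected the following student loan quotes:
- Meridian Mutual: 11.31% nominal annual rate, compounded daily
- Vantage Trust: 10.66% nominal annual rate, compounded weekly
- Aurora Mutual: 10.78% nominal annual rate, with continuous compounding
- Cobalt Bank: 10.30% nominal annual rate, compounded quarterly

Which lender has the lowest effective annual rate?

Meridian Mutual: (1 + 0.1131/365)^365 − 1 = 11.972%
Vantage Trust: (1 + 0.1066/52)^52 − 1 = 11.237%
Aurora Mutual: e^0.1078 − 1 = 11.382%
Cobalt Bank: (1 + 0.1030/4)^4 − 1 = 10.705%
The lowest effective annual rate is Cobalt Bank at 10.705%.

Cobalt Bank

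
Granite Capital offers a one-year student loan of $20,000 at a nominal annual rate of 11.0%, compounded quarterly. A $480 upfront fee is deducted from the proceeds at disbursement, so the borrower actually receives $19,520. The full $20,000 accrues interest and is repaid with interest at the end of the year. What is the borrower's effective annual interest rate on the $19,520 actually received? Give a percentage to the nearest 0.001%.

Amount owed after one year: 20,000 × (1 + 0.110/4)^4 = 20,000 × 1.114621 = $22,292.43.
Effective rate on net proceeds: 22,292.43 / 19,520 − 1 = 0.142030 = 14.203%.

14.203%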